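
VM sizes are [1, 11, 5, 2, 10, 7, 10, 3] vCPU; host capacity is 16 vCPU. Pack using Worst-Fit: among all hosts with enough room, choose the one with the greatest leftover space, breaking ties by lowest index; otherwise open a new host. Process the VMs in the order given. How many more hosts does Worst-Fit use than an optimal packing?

Worst-Fit: [1,11] [5,2,7] [10,3] [10] → 4 hosts.
Total size 49 vCPU; any packing needs at least ⌈49/16⌉ = 4 hosts.
So 4 is already optimal.

0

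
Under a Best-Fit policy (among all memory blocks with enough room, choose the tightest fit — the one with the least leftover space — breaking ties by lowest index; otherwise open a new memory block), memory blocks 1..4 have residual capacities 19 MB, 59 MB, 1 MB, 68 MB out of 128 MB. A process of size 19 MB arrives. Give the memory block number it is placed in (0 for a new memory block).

1

Memory blocks with room: memory block 1 (19 MB), memory block 2 (59 MB), memory block 4 (68 MB).
Tightest fit is memory block 1 with 19 MB free.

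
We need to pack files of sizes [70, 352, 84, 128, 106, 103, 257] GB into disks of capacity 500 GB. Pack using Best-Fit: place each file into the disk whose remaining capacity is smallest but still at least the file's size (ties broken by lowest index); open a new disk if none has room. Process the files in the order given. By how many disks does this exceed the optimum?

0

Best-Fit: [70,352] [84,128,106,103] [257] → 3 disks.
Total size 1100 GB; any packing needs at least ⌈1100/500⌉ = 3 disks.
So 3 is already optimal.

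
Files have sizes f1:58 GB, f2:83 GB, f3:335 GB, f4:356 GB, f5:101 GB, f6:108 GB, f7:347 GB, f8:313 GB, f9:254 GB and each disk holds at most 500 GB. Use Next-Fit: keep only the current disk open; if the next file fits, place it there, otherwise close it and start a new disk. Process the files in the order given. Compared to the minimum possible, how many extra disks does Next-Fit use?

Next-Fit: [58,83,335] [356,101] [108,347] [313] [254] → 5 disks.
5 files exceed 250 GB (half the capacity), and no two of those can share a disk, so at least 5 disks are needed.
So 5 is already optimal.

0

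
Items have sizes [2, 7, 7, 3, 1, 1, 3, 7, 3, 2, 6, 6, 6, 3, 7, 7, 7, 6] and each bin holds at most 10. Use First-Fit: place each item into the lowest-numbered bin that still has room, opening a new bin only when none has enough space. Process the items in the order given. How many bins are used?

11

bin 1: place 2, 8 left
bin 1: place 7, 1 left
bin 2: place 7, 3 left
bin 2: place 3, 0 left
bin 1: place 1, 0 left
bin 3: place 1, 9 left
bin 3: place 3, 6 left
bin 4: place 7, 3 left
bin 3: place 3, 3 left
bin 3: place 2, 1 left
bin 5: place 6, 4 left
bin 6: place 6, 4 left
bin 7: place 6, 4 left
bin 4: place 3, 0 left
bin 8: place 7, 3 left
bin 9: place 7, 3 left
bin 10: place 7, 3 left
bin 11: place 6, 4 left
Final bins: [2,7,1] [7,3] [1,3,3,2] [7,3] [6] [6] [6] [7] [7] [7] [6].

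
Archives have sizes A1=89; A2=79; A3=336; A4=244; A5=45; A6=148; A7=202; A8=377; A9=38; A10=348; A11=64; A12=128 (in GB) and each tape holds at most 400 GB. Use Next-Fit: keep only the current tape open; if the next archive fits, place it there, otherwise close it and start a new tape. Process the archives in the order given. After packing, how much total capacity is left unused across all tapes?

702

tape 1: place A1 (89 GB), 311 GB left
tape 1: place A2 (79 GB), 232 GB left
tape 2: place A3 (336 GB), 64 GB left
tape 3: place A4 (244 GB), 156 GB left
tape 3: place A5 (45 GB), 111 GB left
tape 4: place A6 (148 GB), 252 GB left
tape 4: place A7 (202 GB), 50 GB left
tape 5: place A8 (377 GB), 23 GB left
tape 6: place A9 (38 GB), 362 GB left
tape 6: place A10 (348 GB), 14 GB left
tape 7: place A11 (64 GB), 336 GB left
tape 7: place A12 (128 GB), 208 GB left
7 tapes × 400 GB = 2800 GB; used 2098 GB; unused 702 GB.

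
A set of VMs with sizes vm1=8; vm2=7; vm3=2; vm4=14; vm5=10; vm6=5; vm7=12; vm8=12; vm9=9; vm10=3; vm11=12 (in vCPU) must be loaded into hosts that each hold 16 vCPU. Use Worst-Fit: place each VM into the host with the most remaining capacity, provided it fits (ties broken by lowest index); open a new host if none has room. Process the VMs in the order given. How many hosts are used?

7

host 1: place vm1 (8 vCPU), 8 vCPU left
host 1: place vm2 (7 vCPU), 1 vCPU left
host 2: place vm3 (2 vCPU), 14 vCPU left
host 2: place vm4 (14 vCPU), 0 vCPU left
host 3: place vm5 (10 vCPU), 6 vCPU left
host 3: place vm6 (5 vCPU), 1 vCPU left
host 4: place vm7 (12 vCPU), 4 vCPU left
host 5: place vm8 (12 vCPU), 4 vCPU left
host 6: place vm9 (9 vCPU), 7 vCPU left
host 6: place vm10 (3 vCPU), 4 vCPU left
host 7: place vm11 (12 vCPU), 4 vCPU left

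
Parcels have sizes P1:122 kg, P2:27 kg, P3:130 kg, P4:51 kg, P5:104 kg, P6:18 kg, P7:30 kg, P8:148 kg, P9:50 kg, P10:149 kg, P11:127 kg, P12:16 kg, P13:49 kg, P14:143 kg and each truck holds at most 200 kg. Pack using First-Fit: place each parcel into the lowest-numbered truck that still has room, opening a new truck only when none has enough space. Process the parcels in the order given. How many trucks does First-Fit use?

7

Put P1 (122 kg) in truck 1; 78 kg remain.
Put P2 (27 kg) in truck 1; 51 kg remain.
Put P3 (130 kg) in truck 2; 70 kg remain.
Put P4 (51 kg) in truck 1; 0 kg remain.
Put P5 (104 kg) in truck 3; 96 kg remain.
Put P6 (18 kg) in truck 2; 52 kg remain.
Put P7 (30 kg) in truck 2; 22 kg remain.
Put P8 (148 kg) in truck 4; 52 kg remain.
Put P9 (50 kg) in truck 3; 46 kg remain.
Put P10 (149 kg) in truck 5; 51 kg remain.
Put P11 (127 kg) in truck 6; 73 kg remain.
Put P12 (16 kg) in truck 2; 6 kg remain.
Put P13 (49 kg) in truck 4; 3 kg remain.
Put P14 (143 kg) in truck 7; 57 kg remain.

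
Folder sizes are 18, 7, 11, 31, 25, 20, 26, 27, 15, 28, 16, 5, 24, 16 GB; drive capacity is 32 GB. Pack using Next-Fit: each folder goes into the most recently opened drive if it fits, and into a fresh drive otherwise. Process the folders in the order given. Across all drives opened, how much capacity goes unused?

drive 1: place 18 GB, 14 GB left
drive 1: place 7 GB, 7 GB left
drive 2: place 11 GB, 21 GB left
drive 3: place 31 GB, 1 GB left
drive 4: place 25 GB, 7 GB left
drive 5: place 20 GB, 12 GB left
drive 6: place 26 GB, 6 GB left
drive 7: place 27 GB, 5 GB left
drive 8: place 15 GB, 17 GB left
drive 9: place 28 GB, 4 GB left
drive 10: place 16 GB, 16 GB left
drive 10: place 5 GB, 11 GB left
drive 11: place 24 GB, 8 GB left
drive 12: place 16 GB, 16 GB left
12 drives × 32 GB = 384 GB; used 269 GB; unused 115 GB.

115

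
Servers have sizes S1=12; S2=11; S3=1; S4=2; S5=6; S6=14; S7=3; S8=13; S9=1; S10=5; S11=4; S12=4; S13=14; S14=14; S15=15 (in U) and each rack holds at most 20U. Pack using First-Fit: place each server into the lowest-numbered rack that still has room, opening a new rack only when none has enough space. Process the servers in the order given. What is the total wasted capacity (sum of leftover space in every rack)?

21

Put S1 (12U) in rack 1; 8U remain.
Put S2 (11U) in rack 2; 9U remain.
Put S3 (1U) in rack 1; 7U remain.
Put S4 (2U) in rack 1; 5U remain.
Put S5 (6U) in rack 2; 3U remain.
Put S6 (14U) in rack 3; 6U remain.
Put S7 (3U) in rack 1; 2U remain.
Put S8 (13U) in rack 4; 7U remain.
Put S9 (1U) in rack 1; 1U remain.
Put S10 (5U) in rack 3; 1U remain.
Put S11 (4U) in rack 4; 3U remain.
Put S12 (4U) in rack 5; 16U remain.
Put S13 (14U) in rack 5; 2U remain.
Put S14 (14U) in rack 6; 6U remain.
Put S15 (15U) in rack 7; 5U remain.
7 racks × 20U = 140U; used 119U; unused 21U.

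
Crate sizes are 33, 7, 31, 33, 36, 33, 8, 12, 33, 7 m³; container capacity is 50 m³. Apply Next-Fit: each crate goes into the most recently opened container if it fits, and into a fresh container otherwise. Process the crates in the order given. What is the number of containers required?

7 containers

33 m³ → container 1 (remaining 17 m³)
7 m³ → container 1 (remaining 10 m³)
31 m³ → container 2 (remaining 19 m³)
33 m³ → container 3 (remaining 17 m³)
36 m³ → container 4 (remaining 14 m³)
33 m³ → container 5 (remaining 17 m³)
8 m³ → container 5 (remaining 9 m³)
12 m³ → container 6 (remaining 38 m³)
33 m³ → container 6 (remaining 5 m³)
7 m³ → container 7 (remaining 43 m³)
Final containers: [33,7] [31] [33] [36] [33,8] [12,33] [7].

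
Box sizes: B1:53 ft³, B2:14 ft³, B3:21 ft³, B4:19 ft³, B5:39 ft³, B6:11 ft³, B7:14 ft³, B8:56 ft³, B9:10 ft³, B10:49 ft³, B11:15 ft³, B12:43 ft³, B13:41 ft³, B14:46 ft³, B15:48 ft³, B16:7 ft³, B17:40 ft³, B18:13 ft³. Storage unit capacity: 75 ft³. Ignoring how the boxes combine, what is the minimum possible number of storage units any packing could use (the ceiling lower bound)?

Total size = 53 + 14 + 21 + 19 + 39 + 11 + 14 + 56 + 10 + 49 + 15 + 43 + 41 + 46 + 48 + 7 + 40 + 13 = 539 ft³.
⌈539 / 75⌉ = 8.

8 storage units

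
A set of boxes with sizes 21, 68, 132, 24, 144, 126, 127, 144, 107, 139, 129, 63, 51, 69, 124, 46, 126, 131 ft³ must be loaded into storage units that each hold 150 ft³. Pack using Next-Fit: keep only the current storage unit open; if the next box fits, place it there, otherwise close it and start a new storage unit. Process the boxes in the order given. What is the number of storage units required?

16

Put 21 ft³ in storage unit 1; 129 ft³ remain.
Put 68 ft³ in storage unit 1; 61 ft³ remain.
Put 132 ft³ in storage unit 2; 18 ft³ remain.
Put 24 ft³ in storage unit 3; 126 ft³ remain.
Put 144 ft³ in storage unit 4; 6 ft³ remain.
Put 126 ft³ in storage unit 5; 24 ft³ remain.
Put 127 ft³ in storage unit 6; 23 ft³ remain.
Put 144 ft³ in storage unit 7; 6 ft³ remain.
Put 107 ft³ in storage unit 8; 43 ft³ remain.
Put 139 ft³ in storage unit 9; 11 ft³ remain.
Put 129 ft³ in storage unit 10; 21 ft³ remain.
Put 63 ft³ in storage unit 11; 87 ft³ remain.
Put 51 ft³ in storage unit 11; 36 ft³ remain.
Put 69 ft³ in storage unit 12; 81 ft³ remain.
Put 124 ft³ in storage unit 13; 26 ft³ remain.
Put 46 ft³ in storage unit 14; 104 ft³ remain.
Put 126 ft³ in storage unit 15; 24 ft³ remain.
Put 131 ft³ in storage unit 16; 19 ft³ remain.
Final storage units: [21,68] [132] [24] [144] [126] [127] [144] [107] [139] [129] [63,51] [69] [124] [46] [126] [131].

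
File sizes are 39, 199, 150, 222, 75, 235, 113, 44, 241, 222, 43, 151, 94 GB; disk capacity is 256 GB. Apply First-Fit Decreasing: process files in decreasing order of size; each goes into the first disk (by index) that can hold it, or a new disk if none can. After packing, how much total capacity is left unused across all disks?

Sorted descending: 241, 235, 222, 222, 199, 151, 150, 113, 94, 75, 44, 43, 39.
disk 1: place 241 GB, 15 GB left
disk 2: place 235 GB, 21 GB left
disk 3: place 222 GB, 34 GB left
disk 4: place 222 GB, 34 GB left
disk 5: place 199 GB, 57 GB left
disk 6: place 151 GB, 105 GB left
disk 7: place 150 GB, 106 GB left
disk 8: place 113 GB, 143 GB left
disk 6: place 94 GB, 11 GB left
disk 7: place 75 GB, 31 GB left
disk 5: place 44 GB, 13 GB left
disk 8: place 43 GB, 100 GB left
disk 8: place 39 GB, 61 GB left
8 disks × 256 GB = 2048 GB; used 1828 GB; unused 220 GB.

220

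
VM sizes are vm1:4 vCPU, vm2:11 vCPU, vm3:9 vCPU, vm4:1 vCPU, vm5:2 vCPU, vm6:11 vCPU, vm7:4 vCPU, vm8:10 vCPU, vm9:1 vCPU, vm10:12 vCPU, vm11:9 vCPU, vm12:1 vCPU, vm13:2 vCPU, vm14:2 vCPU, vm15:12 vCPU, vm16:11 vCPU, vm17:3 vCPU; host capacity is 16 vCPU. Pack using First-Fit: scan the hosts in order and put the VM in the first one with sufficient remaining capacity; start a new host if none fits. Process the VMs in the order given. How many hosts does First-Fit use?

8

Put vm1 (4 vCPU) in host 1; 12 vCPU remain.
Put vm2 (11 vCPU) in host 1; 1 vCPU remain.
Put vm3 (9 vCPU) in host 2; 7 vCPU remain.
Put vm4 (1 vCPU) in host 1; 0 vCPU remain.
Put vm5 (2 vCPU) in host 2; 5 vCPU remain.
Put vm6 (11 vCPU) in host 3; 5 vCPU remain.
Put vm7 (4 vCPU) in host 2; 1 vCPU remain.
Put vm8 (10 vCPU) in host 4; 6 vCPU remain.
Put vm9 (1 vCPU) in host 2; 0 vCPU remain.
Put vm10 (12 vCPU) in host 5; 4 vCPU remain.
Put vm11 (9 vCPU) in host 6; 7 vCPU remain.
Put vm12 (1 vCPU) in host 3; 4 vCPU remain.
Put vm13 (2 vCPU) in host 3; 2 vCPU remain.
Put vm14 (2 vCPU) in host 3; 0 vCPU remain.
Put vm15 (12 vCPU) in host 7; 4 vCPU remain.
Put vm16 (11 vCPU) in host 8; 5 vCPU remain.
Put vm17 (3 vCPU) in host 4; 3 vCPU remain.
Final hosts: [4,11,1] [9,2,4,1] [11,1,2,2] [10,3] [12] [9] [12] [11].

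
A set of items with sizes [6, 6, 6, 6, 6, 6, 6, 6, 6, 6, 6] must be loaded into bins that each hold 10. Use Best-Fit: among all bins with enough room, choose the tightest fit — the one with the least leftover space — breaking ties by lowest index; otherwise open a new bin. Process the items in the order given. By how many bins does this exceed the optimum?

0

Best-Fit: [6] [6] [6] [6] [6] [6] [6] [6] [6] [6] [6] → 11 bins.
11 items exceed 5 (half the capacity), and no two of those can share a bin, so at least 11 bins are needed.
So 11 is already optimal.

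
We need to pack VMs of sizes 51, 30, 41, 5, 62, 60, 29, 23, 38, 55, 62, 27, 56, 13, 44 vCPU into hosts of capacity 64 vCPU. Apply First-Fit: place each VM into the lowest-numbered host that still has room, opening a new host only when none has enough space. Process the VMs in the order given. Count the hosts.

11

host 1: place 51 vCPU, 13 vCPU left
host 2: place 30 vCPU, 34 vCPU left
host 3: place 41 vCPU, 23 vCPU left
host 1: place 5 vCPU, 8 vCPU left
host 4: place 62 vCPU, 2 vCPU left
host 5: place 60 vCPU, 4 vCPU left
host 2: place 29 vCPU, 5 vCPU left
host 3: place 23 vCPU, 0 vCPU left
host 6: place 38 vCPU, 26 vCPU left
host 7: place 55 vCPU, 9 vCPU left
host 8: place 62 vCPU, 2 vCPU left
host 9: place 27 vCPU, 37 vCPU left
host 10: place 56 vCPU, 8 vCPU left
host 6: place 13 vCPU, 13 vCPU left
host 11: place 44 vCPU, 20 vCPU left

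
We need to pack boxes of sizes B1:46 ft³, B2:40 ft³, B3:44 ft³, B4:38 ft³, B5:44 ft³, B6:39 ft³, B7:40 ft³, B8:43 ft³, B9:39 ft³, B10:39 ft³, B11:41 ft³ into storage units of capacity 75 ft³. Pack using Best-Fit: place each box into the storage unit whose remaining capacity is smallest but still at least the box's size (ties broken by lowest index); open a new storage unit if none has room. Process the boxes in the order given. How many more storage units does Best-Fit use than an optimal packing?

Best-Fit: [46] [40] [44] [38] [44] [39] [40] [43] [39] [39] [41] → 11 storage units.
11 boxes exceed 37.5 ft³ (half the capacity), and no two of those can share a storage unit, so at least 11 storage units are needed.
So 11 is already optimal.

0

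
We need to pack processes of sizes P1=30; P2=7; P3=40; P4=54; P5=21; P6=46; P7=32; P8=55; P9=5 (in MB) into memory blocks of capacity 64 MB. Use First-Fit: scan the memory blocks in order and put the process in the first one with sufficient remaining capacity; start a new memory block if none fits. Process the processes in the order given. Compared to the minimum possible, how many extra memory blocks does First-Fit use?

First-Fit: [30,7,21,5] [40] [54] [46] [32] [55] → 6 memory blocks.
Total size 290 MB; any packing needs at least ⌈290/64⌉ = 5 memory blocks.
An optimal packing achieves that bound: [55,7] [54,5] [46] [40,21] [32,30] → 5 memory blocks.
Excess: 6 − 5 = 1.

1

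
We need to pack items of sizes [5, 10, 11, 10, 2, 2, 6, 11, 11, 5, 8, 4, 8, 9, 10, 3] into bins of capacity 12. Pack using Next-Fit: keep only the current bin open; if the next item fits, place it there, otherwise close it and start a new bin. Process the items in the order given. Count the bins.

13

5 → bin 1 (remaining 7)
10 → bin 2 (remaining 2)
11 → bin 3 (remaining 1)
10 → bin 4 (remaining 2)
2 → bin 4 (remaining 0)
2 → bin 5 (remaining 10)
6 → bin 5 (remaining 4)
11 → bin 6 (remaining 1)
11 → bin 7 (remaining 1)
5 → bin 8 (remaining 7)
8 → bin 9 (remaining 4)
4 → bin 9 (remaining 0)
8 → bin 10 (remaining 4)
9 → bin 11 (remaining 3)
10 → bin 12 (remaining 2)
3 → bin 13 (remaining 9)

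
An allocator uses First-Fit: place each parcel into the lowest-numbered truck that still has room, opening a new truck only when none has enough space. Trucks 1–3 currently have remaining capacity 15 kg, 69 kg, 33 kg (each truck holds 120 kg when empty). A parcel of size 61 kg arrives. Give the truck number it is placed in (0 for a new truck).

2

Trucks with room: truck 2 (69 kg).
The first with room is truck 2.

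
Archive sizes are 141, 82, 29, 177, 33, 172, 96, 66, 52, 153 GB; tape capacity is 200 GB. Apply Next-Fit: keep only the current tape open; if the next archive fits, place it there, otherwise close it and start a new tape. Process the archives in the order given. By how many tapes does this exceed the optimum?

2

Next-Fit: [141] [82,29] [177] [33] [172] [96,66] [52] [153] → 8 tapes.
Total size 1001 GB; any packing needs at least ⌈1001/200⌉ = 6 tapes.
An optimal packing achieves that bound: [177] [172] [153,33] [141,52] [96,82] [66,29] → 6 tapes.
Excess: 8 − 6 = 2.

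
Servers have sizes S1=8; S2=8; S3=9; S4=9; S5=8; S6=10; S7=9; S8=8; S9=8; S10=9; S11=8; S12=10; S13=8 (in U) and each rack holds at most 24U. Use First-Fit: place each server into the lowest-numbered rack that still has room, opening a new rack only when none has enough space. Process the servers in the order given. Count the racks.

6 racks

rack 1: place S1 (8U), 16U left
rack 1: place S2 (8U), 8U left
rack 2: place S3 (9U), 15U left
rack 2: place S4 (9U), 6U left
rack 1: place S5 (8U), 0U left
rack 3: place S6 (10U), 14U left
rack 3: place S7 (9U), 5U left
rack 4: place S8 (8U), 16U left
rack 4: place S9 (8U), 8U left
rack 5: place S10 (9U), 15U left
rack 4: place S11 (8U), 0U left
rack 5: place S12 (10U), 5U left
rack 6: place S13 (8U), 16U left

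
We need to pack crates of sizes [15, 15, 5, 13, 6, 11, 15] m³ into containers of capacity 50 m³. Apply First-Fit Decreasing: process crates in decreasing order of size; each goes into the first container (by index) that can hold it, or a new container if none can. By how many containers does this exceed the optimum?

0

First-Fit Decreasing: [15,15,15,5] [13,11,6] → 2 containers.
Total size 80 m³; any packing needs at least ⌈80/50⌉ = 2 containers.
So 2 is already optimal.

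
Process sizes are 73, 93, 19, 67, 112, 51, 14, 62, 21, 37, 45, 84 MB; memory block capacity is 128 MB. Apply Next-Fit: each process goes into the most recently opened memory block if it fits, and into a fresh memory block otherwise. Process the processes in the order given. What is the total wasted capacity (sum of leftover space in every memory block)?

218

73 MB → memory block 1 (remaining 55 MB)
93 MB → memory block 2 (remaining 35 MB)
19 MB → memory block 2 (remaining 16 MB)
67 MB → memory block 3 (remaining 61 MB)
112 MB → memory block 4 (remaining 16 MB)
51 MB → memory block 5 (remaining 77 MB)
14 MB → memory block 5 (remaining 63 MB)
62 MB → memory block 5 (remaining 1 MB)
21 MB → memory block 6 (remaining 107 MB)
37 MB → memory block 6 (remaining 70 MB)
45 MB → memory block 6 (remaining 25 MB)
84 MB → memory block 7 (remaining 44 MB)
7 memory blocks × 128 MB = 896 MB; used 678 MB; unused 218 MB.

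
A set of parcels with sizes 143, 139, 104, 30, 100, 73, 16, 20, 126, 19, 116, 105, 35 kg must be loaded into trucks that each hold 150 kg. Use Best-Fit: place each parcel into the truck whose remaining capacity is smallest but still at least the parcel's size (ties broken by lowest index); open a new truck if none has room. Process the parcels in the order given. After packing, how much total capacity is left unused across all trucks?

143 kg → truck 1 (remaining 7 kg)
139 kg → truck 2 (remaining 11 kg)
104 kg → truck 3 (remaining 46 kg)
30 kg → truck 3 (remaining 16 kg)
100 kg → truck 4 (remaining 50 kg)
73 kg → truck 5 (remaining 77 kg)
16 kg → truck 3 (remaining 0 kg)
20 kg → truck 4 (remaining 30 kg)
126 kg → truck 6 (remaining 24 kg)
19 kg → truck 6 (remaining 5 kg)
116 kg → truck 7 (remaining 34 kg)
105 kg → truck 8 (remaining 45 kg)
35 kg → truck 8 (remaining 10 kg)
8 trucks × 150 kg = 1200 kg; used 1026 kg; unused 174 kg.

174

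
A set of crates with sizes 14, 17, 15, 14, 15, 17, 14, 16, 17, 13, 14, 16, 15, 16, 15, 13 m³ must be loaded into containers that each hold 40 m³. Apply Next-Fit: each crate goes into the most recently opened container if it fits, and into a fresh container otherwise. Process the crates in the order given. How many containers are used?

8 containers

14 m³ → container 1 (remaining 26 m³)
17 m³ → container 1 (remaining 9 m³)
15 m³ → container 2 (remaining 25 m³)
14 m³ → container 2 (remaining 11 m³)
15 m³ → container 3 (remaining 25 m³)
17 m³ → container 3 (remaining 8 m³)
14 m³ → container 4 (remaining 26 m³)
16 m³ → container 4 (remaining 10 m³)
17 m³ → container 5 (remaining 23 m³)
13 m³ → container 5 (remaining 10 m³)
14 m³ → container 6 (remaining 26 m³)
16 m³ → container 6 (remaining 10 m³)
15 m³ → container 7 (remaining 25 m³)
16 m³ → container 7 (remaining 9 m³)
15 m³ → container 8 (remaining 25 m³)
13 m³ → container 8 (remaining 12 m³)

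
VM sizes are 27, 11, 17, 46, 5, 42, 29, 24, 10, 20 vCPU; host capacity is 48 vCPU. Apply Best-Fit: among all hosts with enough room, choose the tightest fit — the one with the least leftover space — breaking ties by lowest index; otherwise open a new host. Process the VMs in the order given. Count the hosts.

6 hosts

Put 27 vCPU in host 1; 21 vCPU remain.
Put 11 vCPU in host 1; 10 vCPU remain.
Put 17 vCPU in host 2; 31 vCPU remain.
Put 46 vCPU in host 3; 2 vCPU remain.
Put 5 vCPU in host 1; 5 vCPU remain.
Put 42 vCPU in host 4; 6 vCPU remain.
Put 29 vCPU in host 2; 2 vCPU remain.
Put 24 vCPU in host 5; 24 vCPU remain.
Put 10 vCPU in host 5; 14 vCPU remain.
Put 20 vCPU in host 6; 28 vCPU remain.
Final hosts: [27,11,5] [17,29] [46] [42] [24,10] [20].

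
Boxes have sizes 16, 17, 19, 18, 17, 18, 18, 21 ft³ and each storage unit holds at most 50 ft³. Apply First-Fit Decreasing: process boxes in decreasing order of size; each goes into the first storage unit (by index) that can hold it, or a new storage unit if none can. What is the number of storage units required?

4

Sorted descending: 21, 19, 18, 18, 18, 17, 17, 16.
Put 21 ft³ in storage unit 1; 29 ft³ remain.
Put 19 ft³ in storage unit 1; 10 ft³ remain.
Put 18 ft³ in storage unit 2; 32 ft³ remain.
Put 18 ft³ in storage unit 2; 14 ft³ remain.
Put 18 ft³ in storage unit 3; 32 ft³ remain.
Put 17 ft³ in storage unit 3; 15 ft³ remain.
Put 17 ft³ in storage unit 4; 33 ft³ remain.
Put 16 ft³ in storage unit 4; 17 ft³ remain.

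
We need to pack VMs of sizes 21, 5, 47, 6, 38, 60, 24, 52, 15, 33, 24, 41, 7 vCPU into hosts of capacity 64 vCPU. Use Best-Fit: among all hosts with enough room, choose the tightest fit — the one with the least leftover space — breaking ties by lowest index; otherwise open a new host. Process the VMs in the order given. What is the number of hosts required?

7 hosts

host 1: place 21 vCPU, 43 vCPU left
host 1: place 5 vCPU, 38 vCPU left
host 2: place 47 vCPU, 17 vCPU left
host 2: place 6 vCPU, 11 vCPU left
host 1: place 38 vCPU, 0 vCPU left
host 3: place 60 vCPU, 4 vCPU left
host 4: place 24 vCPU, 40 vCPU left
host 5: place 52 vCPU, 12 vCPU left
host 4: place 15 vCPU, 25 vCPU left
host 6: place 33 vCPU, 31 vCPU left
host 4: place 24 vCPU, 1 vCPU left
host 7: place 41 vCPU, 23 vCPU left
host 2: place 7 vCPU, 4 vCPU left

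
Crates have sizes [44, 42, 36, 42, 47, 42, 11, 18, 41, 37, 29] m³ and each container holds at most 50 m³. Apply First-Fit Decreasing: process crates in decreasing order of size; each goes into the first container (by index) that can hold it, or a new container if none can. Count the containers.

9 containers

Sorted descending: 47, 44, 42, 42, 42, 41, 37, 36, 29, 18, 11.
47 m³ → container 1 (remaining 3 m³)
44 m³ → container 2 (remaining 6 m³)
42 m³ → container 3 (remaining 8 m³)
42 m³ → container 4 (remaining 8 m³)
42 m³ → container 5 (remaining 8 m³)
41 m³ → container 6 (remaining 9 m³)
37 m³ → container 7 (remaining 13 m³)
36 m³ → container 8 (remaining 14 m³)
29 m³ → container 9 (remaining 21 m³)
18 m³ → container 9 (remaining 3 m³)
11 m³ → container 7 (remaining 2 m³)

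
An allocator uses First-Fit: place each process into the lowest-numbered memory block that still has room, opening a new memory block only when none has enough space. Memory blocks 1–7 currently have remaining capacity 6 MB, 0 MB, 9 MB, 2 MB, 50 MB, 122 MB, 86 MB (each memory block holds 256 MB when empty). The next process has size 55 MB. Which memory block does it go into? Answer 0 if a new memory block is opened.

Memory blocks with room: memory block 6 (122 MB), memory block 7 (86 MB).
The first with room is memory block 6.

6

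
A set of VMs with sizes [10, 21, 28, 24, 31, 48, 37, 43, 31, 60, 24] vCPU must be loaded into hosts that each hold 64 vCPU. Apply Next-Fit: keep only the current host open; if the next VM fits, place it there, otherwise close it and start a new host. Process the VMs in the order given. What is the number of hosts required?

host 1: place 10 vCPU, 54 vCPU left
host 1: place 21 vCPU, 33 vCPU left
host 1: place 28 vCPU, 5 vCPU left
host 2: place 24 vCPU, 40 vCPU left
host 2: place 31 vCPU, 9 vCPU left
host 3: place 48 vCPU, 16 vCPU left
host 4: place 37 vCPU, 27 vCPU left
host 5: place 43 vCPU, 21 vCPU left
host 6: place 31 vCPU, 33 vCPU left
host 7: place 60 vCPU, 4 vCPU left
host 8: place 24 vCPU, 40 vCPU left

8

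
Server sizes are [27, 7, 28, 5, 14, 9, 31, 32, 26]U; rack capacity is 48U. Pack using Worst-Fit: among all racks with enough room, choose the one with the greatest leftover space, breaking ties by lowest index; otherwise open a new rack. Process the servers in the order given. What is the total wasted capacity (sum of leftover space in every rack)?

Put 27U in rack 1; 21U remain.
Put 7U in rack 1; 14U remain.
Put 28U in rack 2; 20U remain.
Put 5U in rack 2; 15U remain.
Put 14U in rack 2; 1U remain.
Put 9U in rack 1; 5U remain.
Put 31U in rack 3; 17U remain.
Put 32U in rack 4; 16U remain.
Put 26U in rack 5; 22U remain.
5 racks × 48U = 240U; used 179U; unused 61U.

61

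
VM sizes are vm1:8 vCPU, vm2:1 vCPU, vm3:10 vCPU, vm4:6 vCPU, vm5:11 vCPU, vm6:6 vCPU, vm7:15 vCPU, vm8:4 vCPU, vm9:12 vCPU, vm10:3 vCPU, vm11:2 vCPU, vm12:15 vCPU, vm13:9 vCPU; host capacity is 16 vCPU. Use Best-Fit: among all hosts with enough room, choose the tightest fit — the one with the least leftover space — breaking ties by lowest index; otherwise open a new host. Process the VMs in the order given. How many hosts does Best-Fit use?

Put vm1 (8 vCPU) in host 1; 8 vCPU remain.
Put vm2 (1 vCPU) in host 1; 7 vCPU remain.
Put vm3 (10 vCPU) in host 2; 6 vCPU remain.
Put vm4 (6 vCPU) in host 2; 0 vCPU remain.
Put vm5 (11 vCPU) in host 3; 5 vCPU remain.
Put vm6 (6 vCPU) in host 1; 1 vCPU remain.
Put vm7 (15 vCPU) in host 4; 1 vCPU remain.
Put vm8 (4 vCPU) in host 3; 1 vCPU remain.
Put vm9 (12 vCPU) in host 5; 4 vCPU remain.
Put vm10 (3 vCPU) in host 5; 1 vCPU remain.
Put vm11 (2 vCPU) in host 6; 14 vCPU remain.
Put vm12 (15 vCPU) in host 7; 1 vCPU remain.
Put vm13 (9 vCPU) in host 6; 5 vCPU remain.

7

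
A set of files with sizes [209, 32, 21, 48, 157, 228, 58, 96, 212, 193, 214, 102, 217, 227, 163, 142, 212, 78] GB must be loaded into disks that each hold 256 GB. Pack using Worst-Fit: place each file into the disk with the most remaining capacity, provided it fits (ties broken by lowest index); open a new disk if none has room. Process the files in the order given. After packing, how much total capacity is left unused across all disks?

463

Put 209 GB in disk 1; 47 GB remain.
Put 32 GB in disk 1; 15 GB remain.
Put 21 GB in disk 2; 235 GB remain.
Put 48 GB in disk 2; 187 GB remain.
Put 157 GB in disk 2; 30 GB remain.
Put 228 GB in disk 3; 28 GB remain.
Put 58 GB in disk 4; 198 GB remain.
Put 96 GB in disk 4; 102 GB remain.
Put 212 GB in disk 5; 44 GB remain.
Put 193 GB in disk 6; 63 GB remain.
Put 214 GB in disk 7; 42 GB remain.
Put 102 GB in disk 4; 0 GB remain.
Put 217 GB in disk 8; 39 GB remain.
Put 227 GB in disk 9; 29 GB remain.
Put 163 GB in disk 10; 93 GB remain.
Put 142 GB in disk 11; 114 GB remain.
Put 212 GB in disk 12; 44 GB remain.
Put 78 GB in disk 11; 36 GB remain.
12 disks × 256 GB = 3072 GB; used 2609 GB; unused 463 GB.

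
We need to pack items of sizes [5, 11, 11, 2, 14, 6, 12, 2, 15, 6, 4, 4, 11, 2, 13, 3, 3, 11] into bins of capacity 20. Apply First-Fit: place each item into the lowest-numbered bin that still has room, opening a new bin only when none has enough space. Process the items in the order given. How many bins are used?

8

5 → bin 1 (remaining 15)
11 → bin 1 (remaining 4)
11 → bin 2 (remaining 9)
2 → bin 1 (remaining 2)
14 → bin 3 (remaining 6)
6 → bin 2 (remaining 3)
12 → bin 4 (remaining 8)
2 → bin 1 (remaining 0)
15 → bin 5 (remaining 5)
6 → bin 3 (remaining 0)
4 → bin 4 (remaining 4)
4 → bin 4 (remaining 0)
11 → bin 6 (remaining 9)
2 → bin 2 (remaining 1)
13 → bin 7 (remaining 7)
3 → bin 5 (remaining 2)
3 → bin 6 (remaining 6)
11 → bin 8 (remaining 9)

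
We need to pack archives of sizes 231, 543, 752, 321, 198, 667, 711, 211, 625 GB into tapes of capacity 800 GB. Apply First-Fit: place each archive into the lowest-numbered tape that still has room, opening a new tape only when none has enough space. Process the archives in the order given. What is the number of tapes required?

Put 231 GB in tape 1; 569 GB remain.
Put 543 GB in tape 1; 26 GB remain.
Put 752 GB in tape 2; 48 GB remain.
Put 321 GB in tape 3; 479 GB remain.
Put 198 GB in tape 3; 281 GB remain.
Put 667 GB in tape 4; 133 GB remain.
Put 711 GB in tape 5; 89 GB remain.
Put 211 GB in tape 3; 70 GB remain.
Put 625 GB in tape 6; 175 GB remain.

6 tapes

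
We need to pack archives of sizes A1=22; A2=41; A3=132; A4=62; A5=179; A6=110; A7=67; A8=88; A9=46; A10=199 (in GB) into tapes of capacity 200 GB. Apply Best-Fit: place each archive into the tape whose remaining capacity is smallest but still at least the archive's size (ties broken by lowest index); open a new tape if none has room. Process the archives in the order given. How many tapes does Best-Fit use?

Put A1 (22 GB) in tape 1; 178 GB remain.
Put A2 (41 GB) in tape 1; 137 GB remain.
Put A3 (132 GB) in tape 1; 5 GB remain.
Put A4 (62 GB) in tape 2; 138 GB remain.
Put A5 (179 GB) in tape 3; 21 GB remain.
Put A6 (110 GB) in tape 2; 28 GB remain.
Put A7 (67 GB) in tape 4; 133 GB remain.
Put A8 (88 GB) in tape 4; 45 GB remain.
Put A9 (46 GB) in tape 5; 154 GB remain.
Put A10 (199 GB) in tape 6; 1 GB remain.
Final tapes: [22,41,132] [62,110] [179] [67,88] [46] [199].

6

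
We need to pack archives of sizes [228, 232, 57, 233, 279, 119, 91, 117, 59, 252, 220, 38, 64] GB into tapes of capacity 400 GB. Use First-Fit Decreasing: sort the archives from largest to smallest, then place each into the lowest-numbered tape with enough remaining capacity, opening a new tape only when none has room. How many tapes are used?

6 tapes

Sorted descending: 279, 252, 233, 232, 228, 220, 119, 117, 91, 64, 59, 57, 38.
279 GB → tape 1 (remaining 121 GB)
252 GB → tape 2 (remaining 148 GB)
233 GB → tape 3 (remaining 167 GB)
232 GB → tape 4 (remaining 168 GB)
228 GB → tape 5 (remaining 172 GB)
220 GB → tape 6 (remaining 180 GB)
119 GB → tape 1 (remaining 2 GB)
117 GB → tape 2 (remaining 31 GB)
91 GB → tape 3 (remaining 76 GB)
64 GB → tape 3 (remaining 12 GB)
59 GB → tape 4 (remaining 109 GB)
57 GB → tape 4 (remaining 52 GB)
38 GB → tape 4 (remaining 14 GB)
Final tapes: [279,119] [252,117] [233,91,64] [232,59,57,38] [228] [220].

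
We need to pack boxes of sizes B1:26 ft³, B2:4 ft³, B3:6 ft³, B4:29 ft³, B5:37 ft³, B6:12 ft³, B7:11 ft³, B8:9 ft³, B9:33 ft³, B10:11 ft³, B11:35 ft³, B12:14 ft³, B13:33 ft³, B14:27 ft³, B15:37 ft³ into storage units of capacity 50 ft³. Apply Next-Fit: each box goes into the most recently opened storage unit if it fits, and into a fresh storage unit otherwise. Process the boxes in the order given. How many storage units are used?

9 storage units

Put B1 (26 ft³) in storage unit 1; 24 ft³ remain.
Put B2 (4 ft³) in storage unit 1; 20 ft³ remain.
Put B3 (6 ft³) in storage unit 1; 14 ft³ remain.
Put B4 (29 ft³) in storage unit 2; 21 ft³ remain.
Put B5 (37 ft³) in storage unit 3; 13 ft³ remain.
Put B6 (12 ft³) in storage unit 3; 1 ft³ remain.
Put B7 (11 ft³) in storage unit 4; 39 ft³ remain.
Put B8 (9 ft³) in storage unit 4; 30 ft³ remain.
Put B9 (33 ft³) in storage unit 5; 17 ft³ remain.
Put B10 (11 ft³) in storage unit 5; 6 ft³ remain.
Put B11 (35 ft³) in storage unit 6; 15 ft³ remain.
Put B12 (14 ft³) in storage unit 6; 1 ft³ remain.
Put B13 (33 ft³) in storage unit 7; 17 ft³ remain.
Put B14 (27 ft³) in storage unit 8; 23 ft³ remain.
Put B15 (37 ft³) in storage unit 9; 13 ft³ remain.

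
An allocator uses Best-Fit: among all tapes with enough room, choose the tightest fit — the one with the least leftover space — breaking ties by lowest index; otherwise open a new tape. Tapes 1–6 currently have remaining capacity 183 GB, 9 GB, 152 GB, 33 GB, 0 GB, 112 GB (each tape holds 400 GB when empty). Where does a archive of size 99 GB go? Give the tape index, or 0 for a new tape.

Tapes with room: tape 1 (183 GB), tape 3 (152 GB), tape 6 (112 GB).
Tightest fit is tape 6 with 112 GB free.

6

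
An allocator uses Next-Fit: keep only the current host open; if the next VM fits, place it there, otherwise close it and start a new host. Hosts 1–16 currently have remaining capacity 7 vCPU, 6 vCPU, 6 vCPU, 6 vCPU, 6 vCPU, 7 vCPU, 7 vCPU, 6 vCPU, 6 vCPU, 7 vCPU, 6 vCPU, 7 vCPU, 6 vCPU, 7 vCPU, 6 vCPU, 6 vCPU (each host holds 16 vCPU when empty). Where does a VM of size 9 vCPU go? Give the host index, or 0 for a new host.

0

Next-Fit only looks at host 16, which has 6 vCPU free.
9 vCPU does not fit, so a new host is opened.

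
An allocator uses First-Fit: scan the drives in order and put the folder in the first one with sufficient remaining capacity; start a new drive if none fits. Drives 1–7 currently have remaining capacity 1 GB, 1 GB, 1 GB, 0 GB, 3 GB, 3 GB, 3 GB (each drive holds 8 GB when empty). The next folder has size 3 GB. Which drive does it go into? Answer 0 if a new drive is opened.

5

Drives with room: drive 5 (3 GB), drive 6 (3 GB), drive 7 (3 GB).
The first with room is drive 5.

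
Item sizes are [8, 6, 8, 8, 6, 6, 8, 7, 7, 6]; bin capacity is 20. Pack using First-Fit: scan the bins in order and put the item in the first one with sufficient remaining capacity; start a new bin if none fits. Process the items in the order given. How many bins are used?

Put 8 in bin 1; 12 remain.
Put 6 in bin 1; 6 remain.
Put 8 in bin 2; 12 remain.
Put 8 in bin 2; 4 remain.
Put 6 in bin 1; 0 remain.
Put 6 in bin 3; 14 remain.
Put 8 in bin 3; 6 remain.
Put 7 in bin 4; 13 remain.
Put 7 in bin 4; 6 remain.
Put 6 in bin 3; 0 remain.

4 bins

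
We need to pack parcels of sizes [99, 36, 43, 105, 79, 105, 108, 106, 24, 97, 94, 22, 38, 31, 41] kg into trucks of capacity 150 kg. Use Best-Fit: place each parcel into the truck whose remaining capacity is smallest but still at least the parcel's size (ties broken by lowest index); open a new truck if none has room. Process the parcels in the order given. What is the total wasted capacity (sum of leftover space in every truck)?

truck 1: place 99 kg, 51 kg left
truck 1: place 36 kg, 15 kg left
truck 2: place 43 kg, 107 kg left
truck 2: place 105 kg, 2 kg left
truck 3: place 79 kg, 71 kg left
truck 4: place 105 kg, 45 kg left
truck 5: place 108 kg, 42 kg left
truck 6: place 106 kg, 44 kg left
truck 5: place 24 kg, 18 kg left
truck 7: place 97 kg, 53 kg left
truck 8: place 94 kg, 56 kg left
truck 6: place 22 kg, 22 kg left
truck 4: place 38 kg, 7 kg left
truck 7: place 31 kg, 22 kg left
truck 8: place 41 kg, 15 kg left
8 trucks × 150 kg = 1200 kg; used 1028 kg; unused 172 kg.

172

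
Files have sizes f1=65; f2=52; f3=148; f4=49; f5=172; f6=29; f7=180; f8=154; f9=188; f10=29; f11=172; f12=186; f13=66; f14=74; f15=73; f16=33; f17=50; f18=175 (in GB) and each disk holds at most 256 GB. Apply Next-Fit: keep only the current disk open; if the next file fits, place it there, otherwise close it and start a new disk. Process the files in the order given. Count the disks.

10

f1 (65 GB) → disk 1 (remaining 191 GB)
f2 (52 GB) → disk 1 (remaining 139 GB)
f3 (148 GB) → disk 2 (remaining 108 GB)
f4 (49 GB) → disk 2 (remaining 59 GB)
f5 (172 GB) → disk 3 (remaining 84 GB)
f6 (29 GB) → disk 3 (remaining 55 GB)
f7 (180 GB) → disk 4 (remaining 76 GB)
f8 (154 GB) → disk 5 (remaining 102 GB)
f9 (188 GB) → disk 6 (remaining 68 GB)
f10 (29 GB) → disk 6 (remaining 39 GB)
f11 (172 GB) → disk 7 (remaining 84 GB)
f12 (186 GB) → disk 8 (remaining 70 GB)
f13 (66 GB) → disk 8 (remaining 4 GB)
f14 (74 GB) → disk 9 (remaining 182 GB)
f15 (73 GB) → disk 9 (remaining 109 GB)
f16 (33 GB) → disk 9 (remaining 76 GB)
f17 (50 GB) → disk 9 (remaining 26 GB)
f18 (175 GB) → disk 10 (remaining 81 GB)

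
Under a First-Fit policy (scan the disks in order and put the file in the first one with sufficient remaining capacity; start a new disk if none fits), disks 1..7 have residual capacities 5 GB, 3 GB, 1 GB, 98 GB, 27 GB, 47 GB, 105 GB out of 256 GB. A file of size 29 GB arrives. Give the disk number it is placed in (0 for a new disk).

4

Disks with room: disk 4 (98 GB), disk 6 (47 GB), disk 7 (105 GB).
The first with room is disk 4.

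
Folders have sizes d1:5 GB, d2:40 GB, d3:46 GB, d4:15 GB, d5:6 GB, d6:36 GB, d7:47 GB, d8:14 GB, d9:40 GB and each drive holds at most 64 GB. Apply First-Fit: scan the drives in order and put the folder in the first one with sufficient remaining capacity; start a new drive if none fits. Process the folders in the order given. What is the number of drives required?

drive 1: place d1 (5 GB), 59 GB left
drive 1: place d2 (40 GB), 19 GB left
drive 2: place d3 (46 GB), 18 GB left
drive 1: place d4 (15 GB), 4 GB left
drive 2: place d5 (6 GB), 12 GB left
drive 3: place d6 (36 GB), 28 GB left
drive 4: place d7 (47 GB), 17 GB left
drive 3: place d8 (14 GB), 14 GB left
drive 5: place d9 (40 GB), 24 GB left
Final drives: [5,40,15] [46,6] [36,14] [47] [40].

5 drives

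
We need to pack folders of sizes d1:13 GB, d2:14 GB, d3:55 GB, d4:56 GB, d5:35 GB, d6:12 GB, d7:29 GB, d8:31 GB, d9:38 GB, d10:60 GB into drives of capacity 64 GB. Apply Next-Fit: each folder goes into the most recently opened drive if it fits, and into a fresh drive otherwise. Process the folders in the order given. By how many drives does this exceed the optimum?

1

Next-Fit: [13,14] [55] [56] [35,12] [29,31] [38] [60] → 7 drives.
Total size 343 GB; any packing needs at least ⌈343/64⌉ = 6 drives.
An optimal packing achieves that bound: [60] [56] [55] [38,14,12] [35,29] [31,13] → 6 drives.
Excess: 7 − 6 = 1.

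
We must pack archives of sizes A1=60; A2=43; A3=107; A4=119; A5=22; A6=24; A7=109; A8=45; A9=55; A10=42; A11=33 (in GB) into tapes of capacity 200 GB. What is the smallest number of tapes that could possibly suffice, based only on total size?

Total size = 60 + 43 + 107 + 119 + 22 + 24 + 109 + 45 + 55 + 42 + 33 = 659 GB.
⌈659 / 200⌉ = 4.

4 tapes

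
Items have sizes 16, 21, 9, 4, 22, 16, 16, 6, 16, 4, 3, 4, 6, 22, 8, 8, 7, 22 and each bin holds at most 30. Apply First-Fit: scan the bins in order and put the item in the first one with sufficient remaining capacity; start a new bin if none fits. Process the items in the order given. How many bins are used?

8

Put 16 in bin 1; 14 remain.
Put 21 in bin 2; 9 remain.
Put 9 in bin 1; 5 remain.
Put 4 in bin 1; 1 remain.
Put 22 in bin 3; 8 remain.
Put 16 in bin 4; 14 remain.
Put 16 in bin 5; 14 remain.
Put 6 in bin 2; 3 remain.
Put 16 in bin 6; 14 remain.
Put 4 in bin 3; 4 remain.
Put 3 in bin 2; 0 remain.
Put 4 in bin 3; 0 remain.
Put 6 in bin 4; 8 remain.
Put 22 in bin 7; 8 remain.
Put 8 in bin 4; 0 remain.
Put 8 in bin 5; 6 remain.
Put 7 in bin 6; 7 remain.
Put 22 in bin 8; 8 remain.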